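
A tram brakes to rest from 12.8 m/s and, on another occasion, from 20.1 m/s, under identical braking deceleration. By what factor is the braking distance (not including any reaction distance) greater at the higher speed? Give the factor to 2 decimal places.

Braking distance d = v²/(2a), so with a fixed, d ∝ v².
Factor = (20.1/12.8)² = 1.5703² = 2.4658.

Factor ≈ 2.47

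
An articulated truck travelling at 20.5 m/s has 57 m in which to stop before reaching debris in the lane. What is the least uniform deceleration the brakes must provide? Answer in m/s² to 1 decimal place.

Required deceleration ≈ 3.7 m/s²

v² = 2a·d ⇒ a = v²/(2d) = 20.5000² / (2 × 57.000) = 420.250 / 114.000 = 3.6864 m/s².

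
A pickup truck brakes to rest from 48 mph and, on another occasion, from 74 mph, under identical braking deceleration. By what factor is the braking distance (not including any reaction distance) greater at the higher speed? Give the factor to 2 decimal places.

Factor ≈ 2.38

Braking distance d = v²/(2a), so with a fixed, d ∝ v².
Factor = (74/48)² = 1.5417² = 2.3768.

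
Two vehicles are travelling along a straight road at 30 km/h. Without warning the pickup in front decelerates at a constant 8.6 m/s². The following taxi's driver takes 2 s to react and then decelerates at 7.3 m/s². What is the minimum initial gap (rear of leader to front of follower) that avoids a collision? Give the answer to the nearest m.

30 km/h ÷ 3.6 = 8.3333 m/s.
Leader travels v²/(2a_L) = 69.444 / 17.200 = 4.037 m before stopping.
Follower covers v·t_r = 8.3333 × 2 = 16.667 m while reacting, then v²/(2a_F) = 69.444 / 14.600 = 4.756 m while braking, for a total of 16.667 + 4.756 = 21.423 m.
Since a_F ≤ a_L and the follower starts braking later, the follower is never slower than the leader, so the closest approach is when both have stopped.
Minimum gap = 21.423 − 4.037 = 17.386 m.

Minimum gap ≈ 17 m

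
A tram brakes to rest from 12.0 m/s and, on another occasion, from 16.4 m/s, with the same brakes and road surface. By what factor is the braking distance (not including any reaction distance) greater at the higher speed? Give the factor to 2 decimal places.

Factor ≈ 1.87

Braking distance d = v²/(2a), so with a fixed, d ∝ v².
Factor = (16.4/12.0)² = 1.3667² = 1.8679.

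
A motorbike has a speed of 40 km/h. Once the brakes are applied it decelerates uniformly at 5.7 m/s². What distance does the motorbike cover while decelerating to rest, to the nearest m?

Braking distance ≈ 11 m

40 km/h ÷ 3.6 = 11.1111 m/s.
Braking distance = v²/(2a) = 11.1111² / (2 × 5.700) = 123.457 / 11.400 = 10.830 m.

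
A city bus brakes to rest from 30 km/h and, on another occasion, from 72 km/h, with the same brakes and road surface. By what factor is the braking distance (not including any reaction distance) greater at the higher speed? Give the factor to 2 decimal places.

Factor ≈ 5.76

Braking distance d = v²/(2a), so with a fixed, d ∝ v².
Factor = (72/30)² = 2.4000² = 5.7600.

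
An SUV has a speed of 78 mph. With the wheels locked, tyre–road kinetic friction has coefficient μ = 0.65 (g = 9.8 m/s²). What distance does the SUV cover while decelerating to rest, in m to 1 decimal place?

Braking distance ≈ 95.4 m

78 mph × 0.44704 = 34.8691 m/s.
a = μg = 0.65 × 9.8 = 6.370 m/s².
Braking distance = v²/(2a) = 34.8691² / (2 × 6.370) = 1215.854 / 12.740 = 95.436 m.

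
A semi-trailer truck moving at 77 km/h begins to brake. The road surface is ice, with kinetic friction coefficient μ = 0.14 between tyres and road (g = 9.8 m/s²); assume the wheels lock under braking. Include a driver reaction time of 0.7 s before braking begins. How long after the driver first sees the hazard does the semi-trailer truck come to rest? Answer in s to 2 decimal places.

Total time ≈ 16.29 s

77 km/h ÷ 3.6 = 21.3889 m/s.
a = μg = 0.14 × 9.8 = 1.372 m/s².
Braking time = v/a = 21.3889 / 1.372 = 15.590 s.
Total = 0.7 + 15.590 = 16.290 s.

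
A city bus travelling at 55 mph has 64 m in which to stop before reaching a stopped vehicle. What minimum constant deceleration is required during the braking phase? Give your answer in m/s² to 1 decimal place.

55 mph × 0.44704 = 24.5872 m/s.
v² = 2a·d ⇒ a = v²/(2d) = 24.5872² / (2 × 64.000) = 604.530 / 128.000 = 4.7229 m/s².

Required deceleration ≈ 4.7 m/s²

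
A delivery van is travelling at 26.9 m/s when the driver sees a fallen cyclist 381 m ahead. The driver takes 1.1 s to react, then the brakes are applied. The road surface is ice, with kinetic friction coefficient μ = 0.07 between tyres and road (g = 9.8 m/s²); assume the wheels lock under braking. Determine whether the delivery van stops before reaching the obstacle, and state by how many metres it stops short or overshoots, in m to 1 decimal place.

a = μg = 0.07 × 9.8 = 0.686 m/s².
Reaction distance = 26.9000 × 1.1 = 29.590 m.
Braking distance = v²/(2a) = 723.610 / 1.372 = 527.413 m.
Total stopping distance = 29.590 + 527.413 = 557.003 m, vs 381 m available — it cannot stop in time and overshoots by 557.003 − 381 = 176.003 m.

No — it overshoots by 176.0 m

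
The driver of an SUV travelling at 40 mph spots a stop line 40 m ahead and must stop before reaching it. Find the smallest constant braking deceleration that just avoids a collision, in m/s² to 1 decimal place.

40 mph × 0.44704 = 17.8816 m/s.
v² = 2a·d ⇒ a = v²/(2d) = 17.8816² / (2 × 40.000) = 319.752 / 80.000 = 3.9969 m/s².

Required deceleration ≈ 4.0 m/s²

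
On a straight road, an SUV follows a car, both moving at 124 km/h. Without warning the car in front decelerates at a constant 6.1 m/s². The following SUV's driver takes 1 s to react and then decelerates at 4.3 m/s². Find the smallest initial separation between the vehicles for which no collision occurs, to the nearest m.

Minimum gap ≈ 75 m

124 km/h ÷ 3.6 = 34.4444 m/s.
Leader travels v²/(2a_L) = 1186.417 / 12.200 = 97.247 m before stopping.
Follower covers v·t_r = 34.4444 × 1 = 34.444 m while reacting, then v²/(2a_F) = 1186.417 / 8.600 = 137.955 m while braking, for a total of 34.444 + 137.955 = 172.399 m.
Since a_F ≤ a_L and the follower starts braking later, the follower is never slower than the leader, so the closest approach is when both have stopped.
Minimum gap = 172.399 − 97.247 = 75.152 m.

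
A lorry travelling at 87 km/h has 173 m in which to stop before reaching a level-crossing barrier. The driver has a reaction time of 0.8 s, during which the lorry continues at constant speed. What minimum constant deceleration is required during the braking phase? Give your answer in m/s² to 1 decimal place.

Required deceleration ≈ 1.9 m/s²

87 km/h ÷ 3.6 = 24.1667 m/s.
Distance covered during reaction = 24.1667 × 0.8 = 19.333 m.
Distance available for braking: 173 − 19.333 = 153.667 m.
v² = 2a·d ⇒ a = v²/(2d) = 24.1667² / (2 × 153.667) = 584.029 / 307.334 = 1.9003 m/s².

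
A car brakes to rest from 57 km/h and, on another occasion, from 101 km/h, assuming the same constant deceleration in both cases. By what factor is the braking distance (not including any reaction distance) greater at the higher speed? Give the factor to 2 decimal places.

Braking distance d = v²/(2a), so with a fixed, d ∝ v².
Factor = (101/57)² = 1.7719² = 3.1396.

Factor ≈ 3.14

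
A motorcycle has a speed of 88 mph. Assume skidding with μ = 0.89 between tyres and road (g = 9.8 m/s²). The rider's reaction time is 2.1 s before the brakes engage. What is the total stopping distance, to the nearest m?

88 mph × 0.44704 = 39.3395 m/s.
a = μg = 0.89 × 9.8 = 8.722 m/s².
Reaction distance = v·t_r = 39.3395 × 2.1 = 82.613 m.
Braking distance = v²/(2a) = 39.3395² / (2 × 8.722) = 1547.596 / 17.444 = 88.718 m.
Total = 82.613 + 88.718 = 171.331 m.

Total stopping distance ≈ 171 m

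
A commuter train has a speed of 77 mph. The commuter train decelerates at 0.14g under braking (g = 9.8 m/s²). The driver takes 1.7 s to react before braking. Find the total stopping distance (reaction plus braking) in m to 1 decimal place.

77 mph × 0.44704 = 34.4221 m/s.
a = 0.14 × 9.8 = 1.372 m/s².
Reaction distance = v·t_r = 34.4221 × 1.7 = 58.518 m.
Braking distance = v²/(2a) = 34.4221² / (2 × 1.372) = 1184.881 / 2.744 = 431.808 m.
Total = 58.518 + 431.808 = 490.326 m.

Total stopping distance ≈ 490.3 m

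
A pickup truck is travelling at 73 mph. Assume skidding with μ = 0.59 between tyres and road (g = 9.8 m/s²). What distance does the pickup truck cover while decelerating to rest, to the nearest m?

Braking distance ≈ 92 m

73 mph × 0.44704 = 32.6339 m/s.
a = μg = 0.59 × 9.8 = 5.782 m/s².
Braking distance = v²/(2a) = 32.6339² / (2 × 5.782) = 1064.971 / 11.564 = 92.094 m.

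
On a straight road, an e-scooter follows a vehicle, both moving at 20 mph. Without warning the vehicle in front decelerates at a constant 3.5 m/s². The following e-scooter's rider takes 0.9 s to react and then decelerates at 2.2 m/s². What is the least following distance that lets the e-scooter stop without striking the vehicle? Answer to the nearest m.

Minimum gap ≈ 15 m

20 mph × 0.44704 = 8.9408 m/s.
Leader travels v²/(2a_L) = 79.938 / 7.000 = 11.420 m before stopping.
Follower covers v·t_r = 8.9408 × 0.9 = 8.047 m while reacting, then v²/(2a_F) = 79.938 / 4.400 = 18.168 m while braking, for a total of 8.047 + 18.168 = 26.215 m.
Since a_F ≤ a_L and the follower starts braking later, the follower is never slower than the leader, so the closest approach is when both have stopped.
Minimum gap = 26.215 − 11.420 = 14.795 m.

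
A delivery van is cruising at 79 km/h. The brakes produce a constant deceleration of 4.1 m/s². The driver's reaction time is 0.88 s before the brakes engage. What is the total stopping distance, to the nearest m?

Total stopping distance ≈ 78 m

79 km/h ÷ 3.6 = 21.9444 m/s.
Reaction distance = v·t_r = 21.9444 × 0.88 = 19.311 m.
Braking distance = v²/(2a) = 21.9444² / (2 × 4.100) = 481.557 / 8.200 = 58.726 m.
Total = 19.311 + 58.726 = 78.037 m.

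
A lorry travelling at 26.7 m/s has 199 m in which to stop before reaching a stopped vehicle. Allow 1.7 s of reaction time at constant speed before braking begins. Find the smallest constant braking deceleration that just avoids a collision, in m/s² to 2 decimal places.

Distance covered during reaction = 26.7000 × 1.7 = 45.390 m.
Distance available for braking: 199 − 45.390 = 153.610 m.
v² = 2a·d ⇒ a = v²/(2d) = 26.7000² / (2 × 153.610) = 712.890 / 307.220 = 2.3205 m/s².

Required deceleration ≈ 2.32 m/s²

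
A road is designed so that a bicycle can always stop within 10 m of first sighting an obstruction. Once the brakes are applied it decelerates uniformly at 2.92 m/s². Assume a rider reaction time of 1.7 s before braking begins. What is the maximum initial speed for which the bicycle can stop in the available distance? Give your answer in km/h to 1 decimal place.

Maximum speed ≈ 14.9 km/h

Stopping distance: v·t_r + v²/(2a) = 10 with t_r = 1.7 s and a = 2.920 m/s².
So v² + 9.928 v − 58.40 = 0.
Positive root: v = −a·t_r + √((a·t_r)² + 2a·d) = −4.964 + √(24.641 + 58.40) = 4.1487 m/s.
4.1487 m/s × 3.6 = 14.935 km/h.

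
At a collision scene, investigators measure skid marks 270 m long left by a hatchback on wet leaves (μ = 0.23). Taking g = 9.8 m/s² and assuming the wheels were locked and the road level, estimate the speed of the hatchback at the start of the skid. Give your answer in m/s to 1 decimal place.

Initial speed ≈ 34.9 m/s

Deceleration a = μg = 0.23 × 9.8 = 2.254 m/s².
v = √(2a·d) = √(2 × 2.254 × 270) = √1217.160 = 34.8878 m/s.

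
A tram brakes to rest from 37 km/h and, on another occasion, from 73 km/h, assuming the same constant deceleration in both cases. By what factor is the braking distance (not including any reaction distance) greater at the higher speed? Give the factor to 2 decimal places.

Factor ≈ 3.89

Braking distance d = v²/(2a), so with a fixed, d ∝ v².
Factor = (73/37)² = 1.9730² = 3.8927.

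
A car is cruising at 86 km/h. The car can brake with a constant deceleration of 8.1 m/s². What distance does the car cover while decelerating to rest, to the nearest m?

86 km/h ÷ 3.6 = 23.8889 m/s.
Braking distance = v²/(2a) = 23.8889² / (2 × 8.100) = 570.680 / 16.200 = 35.227 m.

Braking distance ≈ 35 m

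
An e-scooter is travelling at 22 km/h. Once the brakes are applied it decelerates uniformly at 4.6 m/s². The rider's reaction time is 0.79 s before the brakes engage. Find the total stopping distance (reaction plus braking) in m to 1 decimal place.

Total stopping distance ≈ 8.9 m

22 km/h ÷ 3.6 = 6.1111 m/s.
Reaction distance = v·t_r = 6.1111 × 0.79 = 4.828 m.
Braking distance = v²/(2a) = 6.1111² / (2 × 4.600) = 37.346 / 9.200 = 4.059 m.
Total = 4.828 + 4.059 = 8.887 m.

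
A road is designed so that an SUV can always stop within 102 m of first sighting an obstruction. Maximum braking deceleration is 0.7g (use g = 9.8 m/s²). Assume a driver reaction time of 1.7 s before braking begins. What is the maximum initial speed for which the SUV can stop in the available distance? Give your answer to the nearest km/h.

a = 0.7 × 9.8 = 6.860 m/s².
Stopping distance: v·t_r + v²/(2a) = 102 with t_r = 1.7 s and a = 6.860 m/s².
So v² + 23.324 v − 1399.44 = 0.
Positive root: v = −a·t_r + √((a·t_r)² + 2a·d) = −11.662 + √(136.002 + 1399.44) = 27.5227 m/s.
27.5227 m/s × 3.6 = 99.082 km/h.

Maximum speed ≈ 99 km/h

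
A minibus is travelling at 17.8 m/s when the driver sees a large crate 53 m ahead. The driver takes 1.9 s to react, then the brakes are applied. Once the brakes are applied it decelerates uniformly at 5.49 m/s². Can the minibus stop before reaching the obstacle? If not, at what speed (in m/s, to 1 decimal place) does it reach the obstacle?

Reaction distance = 17.8000 × 1.9 = 33.820 m.
Braking distance needed to stop: v²/(2a) = 316.840 / 10.980 = 28.856 m, so total needed = 33.820 + 28.856 = 62.676 m > 53 m — it cannot stop.
Distance remaining when braking begins: 53 − 33.820 = 19.180 m.
v² = v₀² − 2a·d = 316.840 − 2 × 5.490 × 19.180 = 106.244 m²/s².
v = √106.244 = 10.307 m/s.

No — it strikes the obstacle at 10.3 m/s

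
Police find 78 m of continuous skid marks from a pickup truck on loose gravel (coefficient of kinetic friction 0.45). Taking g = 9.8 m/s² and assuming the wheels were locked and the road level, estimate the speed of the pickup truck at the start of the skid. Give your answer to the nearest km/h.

Deceleration a = μg = 0.45 × 9.8 = 4.410 m/s².
v = √(2a·d) = √(2 × 4.410 × 78) = √687.960 = 26.2290 m/s.
= 26.2290 × 3.6 = 94.424 km/h.

Initial speed ≈ 94 km/h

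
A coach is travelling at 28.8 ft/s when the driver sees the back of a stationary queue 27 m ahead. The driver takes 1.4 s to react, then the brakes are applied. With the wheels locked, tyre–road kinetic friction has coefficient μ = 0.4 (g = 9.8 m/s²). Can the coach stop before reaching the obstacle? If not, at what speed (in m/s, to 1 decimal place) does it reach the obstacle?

Yes — it stops about 4.9 m short of the obstacle, so it never reaches it

28.8 ft/s × 0.3048 = 8.7782 m/s.
a = μg = 0.4 × 9.8 = 3.920 m/s².
Reaction distance = 8.7782 × 1.4 = 12.289 m.
Braking distance = v²/(2a) = 77.057 / 7.840 = 9.829 m.
Total stopping distance = 12.289 + 9.829 = 22.118 m, vs 27 m available — it stops with 27 − 22.118 = 4.882 m to spare.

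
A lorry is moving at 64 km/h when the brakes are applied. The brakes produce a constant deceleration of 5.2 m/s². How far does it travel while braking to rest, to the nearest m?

Braking distance ≈ 30 m

64 km/h ÷ 3.6 = 17.7778 m/s.
Braking distance = v²/(2a) = 17.7778² / (2 × 5.200) = 316.050 / 10.400 = 30.389 m.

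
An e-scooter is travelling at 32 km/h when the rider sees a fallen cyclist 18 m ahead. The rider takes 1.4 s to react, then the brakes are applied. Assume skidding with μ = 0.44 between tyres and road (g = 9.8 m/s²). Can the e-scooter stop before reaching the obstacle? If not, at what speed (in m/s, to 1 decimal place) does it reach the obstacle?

32 km/h ÷ 3.6 = 8.8889 m/s.
a = μg = 0.44 × 9.8 = 4.312 m/s².
Reaction distance = 8.8889 × 1.4 = 12.444 m.
Braking distance needed to stop: v²/(2a) = 79.013 / 8.624 = 9.162 m, so total needed = 12.444 + 9.162 = 21.606 m > 18 m — it cannot stop.
Distance remaining when braking begins: 18 − 12.444 = 5.556 m.
v² = v₀² − 2a·d = 79.013 − 2 × 4.312 × 5.556 = 31.098 m²/s².
v = √31.098 = 5.577 m/s.

No — it strikes the obstacle at 5.6 m/s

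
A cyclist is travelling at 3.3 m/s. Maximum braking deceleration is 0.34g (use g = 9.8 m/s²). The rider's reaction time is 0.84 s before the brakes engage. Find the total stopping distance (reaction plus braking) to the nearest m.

a = 0.34 × 9.8 = 3.332 m/s².
Reaction distance = v·t_r = 3.3000 × 0.84 = 2.772 m.
Braking distance = v²/(2a) = 3.3000² / (2 × 3.332) = 10.890 / 6.664 = 1.634 m.
Total = 2.772 + 1.634 = 4.406 m.

Total stopping distance ≈ 4 m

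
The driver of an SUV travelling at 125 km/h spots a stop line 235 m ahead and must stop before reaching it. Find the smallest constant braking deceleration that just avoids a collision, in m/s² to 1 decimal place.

125 km/h ÷ 3.6 = 34.7222 m/s.
v² = 2a·d ⇒ a = v²/(2d) = 34.7222² / (2 × 235.000) = 1205.631 / 470.000 = 2.5652 m/s².

Required deceleration ≈ 2.6 m/s²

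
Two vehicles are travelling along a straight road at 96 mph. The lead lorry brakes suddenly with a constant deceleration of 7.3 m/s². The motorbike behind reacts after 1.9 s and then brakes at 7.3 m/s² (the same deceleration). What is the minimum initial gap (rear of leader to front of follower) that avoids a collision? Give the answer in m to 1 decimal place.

96 mph × 0.44704 = 42.9158 m/s.
Leader travels v²/(2a_L) = 1841.766 / 14.600 = 126.148 m before stopping.
Follower covers v·t_r = 42.9158 × 1.9 = 81.540 m while reacting, then v²/(2a_F) = 1841.766 / 14.600 = 126.148 m while braking, for a total of 81.540 + 126.148 = 207.688 m.
Since a_F ≤ a_L and the follower starts braking later, the follower is never slower than the leader, so the closest approach is when both have stopped.
Minimum gap = 207.688 − 126.148 = 81.540 m.

Minimum gap ≈ 81.5 m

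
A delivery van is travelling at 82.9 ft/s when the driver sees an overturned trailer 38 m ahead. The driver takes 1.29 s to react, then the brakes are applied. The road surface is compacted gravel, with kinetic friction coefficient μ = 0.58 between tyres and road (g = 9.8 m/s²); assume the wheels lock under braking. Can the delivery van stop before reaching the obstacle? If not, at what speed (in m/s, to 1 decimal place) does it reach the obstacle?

No — it strikes the obstacle at 24.0 m/s

82.9 ft/s × 0.3048 = 25.2679 m/s.
a = μg = 0.58 × 9.8 = 5.684 m/s².
Reaction distance = 25.2679 × 1.29 = 32.596 m.
Braking distance needed to stop: v²/(2a) = 638.467 / 11.368 = 56.164 m, so total needed = 32.596 + 56.164 = 88.760 m > 38 m — it cannot stop.
Distance remaining when braking begins: 38 − 32.596 = 5.404 m.
v² = v₀² − 2a·d = 638.467 − 2 × 5.684 × 5.404 = 577.034 m²/s².
v = √577.034 = 24.022 m/s.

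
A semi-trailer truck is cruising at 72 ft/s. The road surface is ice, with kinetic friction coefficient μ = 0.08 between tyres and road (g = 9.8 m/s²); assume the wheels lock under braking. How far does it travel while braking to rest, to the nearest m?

72 ft/s × 0.3048 = 21.9456 m/s.
a = μg = 0.08 × 9.8 = 0.784 m/s².
Braking distance = v²/(2a) = 21.9456² / (2 × 0.784) = 481.609 / 1.568 = 307.149 m.

Braking distance ≈ 307 m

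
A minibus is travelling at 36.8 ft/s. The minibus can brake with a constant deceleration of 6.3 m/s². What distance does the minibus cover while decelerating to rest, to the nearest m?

36.8 ft/s × 0.3048 = 11.2166 m/s.
Braking distance = v²/(2a) = 11.2166² / (2 × 6.300) = 125.812 / 12.600 = 9.985 m.

Braking distance ≈ 10 m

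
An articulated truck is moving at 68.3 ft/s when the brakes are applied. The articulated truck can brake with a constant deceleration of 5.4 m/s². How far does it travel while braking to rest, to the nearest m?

Braking distance ≈ 40 m

68.3 ft/s × 0.3048 = 20.8178 m/s.
Braking distance = v²/(2a) = 20.8178² / (2 × 5.400) = 433.381 / 10.800 = 40.128 m.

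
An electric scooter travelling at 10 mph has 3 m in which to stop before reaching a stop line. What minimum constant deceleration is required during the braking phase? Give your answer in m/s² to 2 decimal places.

10 mph × 0.44704 = 4.4704 m/s.
v² = 2a·d ⇒ a = v²/(2d) = 4.4704² / (2 × 3.000) = 19.984 / 6.000 = 3.3307 m/s².

Required deceleration ≈ 3.33 m/s²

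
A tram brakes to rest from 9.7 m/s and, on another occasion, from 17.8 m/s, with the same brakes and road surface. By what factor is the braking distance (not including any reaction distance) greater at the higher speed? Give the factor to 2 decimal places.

Braking distance d = v²/(2a), so with a fixed, d ∝ v².
Factor = (17.8/9.7)² = 1.8351² = 3.3676.

Factor ≈ 3.37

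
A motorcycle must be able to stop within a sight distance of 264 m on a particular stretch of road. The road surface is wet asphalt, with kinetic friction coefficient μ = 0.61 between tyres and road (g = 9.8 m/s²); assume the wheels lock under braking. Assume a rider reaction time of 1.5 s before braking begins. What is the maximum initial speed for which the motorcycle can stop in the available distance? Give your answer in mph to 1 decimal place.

a = μg = 0.61 × 9.8 = 5.978 m/s².
Stopping distance: v·t_r + v²/(2a) = 264 with t_r = 1.5 s and a = 5.978 m/s².
So v² + 17.934 v − 3156.38 = 0.
Positive root: v = −a·t_r + √((a·t_r)² + 2a·d) = −8.967 + √(80.407 + 3156.38) = 47.9258 m/s.
47.9258 m/s ÷ 0.44704 = 107.207 mph.

Maximum speed ≈ 107.2 mph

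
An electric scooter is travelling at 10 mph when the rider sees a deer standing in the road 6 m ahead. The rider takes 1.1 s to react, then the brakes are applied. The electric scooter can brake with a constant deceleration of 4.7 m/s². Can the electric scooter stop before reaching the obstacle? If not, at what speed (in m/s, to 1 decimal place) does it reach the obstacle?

No — it strikes the obstacle at 3.1 m/s

10 mph × 0.44704 = 4.4704 m/s.
Reaction distance = 4.4704 × 1.1 = 4.917 m.
Braking distance needed to stop: v²/(2a) = 19.984 / 9.400 = 2.126 m, so total needed = 4.917 + 2.126 = 7.043 m > 6 m — it cannot stop.
Distance remaining when braking begins: 6 − 4.917 = 1.083 m.
v² = v₀² − 2a·d = 19.984 − 2 × 4.700 × 1.083 = 9.804 m²/s².
v = √9.804 = 3.131 m/s.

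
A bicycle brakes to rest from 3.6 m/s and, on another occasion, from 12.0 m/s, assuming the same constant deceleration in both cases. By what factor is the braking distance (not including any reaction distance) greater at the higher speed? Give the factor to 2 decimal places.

Factor ≈ 11.11

Braking distance d = v²/(2a), so with a fixed, d ∝ v².
Factor = (12.0/3.6)² = 3.3333² = 11.1109.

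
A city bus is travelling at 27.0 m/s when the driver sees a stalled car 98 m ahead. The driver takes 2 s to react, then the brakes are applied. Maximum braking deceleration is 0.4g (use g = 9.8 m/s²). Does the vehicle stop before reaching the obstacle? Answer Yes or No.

No

a = 0.4 × 9.8 = 3.920 m/s².
Reaction distance = 27.0000 × 2 = 54.000 m.
Braking distance = v²/(2a) = 729.000 / 7.840 = 92.985 m.
Total stopping distance = 54.000 + 92.985 = 146.985 m, vs 98 m available — it cannot stop in time and overshoots by 146.985 − 98 = 48.985 m.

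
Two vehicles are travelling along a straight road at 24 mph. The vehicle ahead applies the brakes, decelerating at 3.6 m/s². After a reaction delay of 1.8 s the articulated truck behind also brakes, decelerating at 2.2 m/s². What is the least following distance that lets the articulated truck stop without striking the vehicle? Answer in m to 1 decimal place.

24 mph × 0.44704 = 10.7290 m/s.
Leader travels v²/(2a_L) = 115.111 / 7.200 = 15.988 m before stopping.
Follower covers v·t_r = 10.7290 × 1.8 = 19.312 m while reacting, then v²/(2a_F) = 115.111 / 4.400 = 26.162 m while braking, for a total of 19.312 + 26.162 = 45.474 m.
Since a_F ≤ a_L and the follower starts braking later, the follower is never slower than the leader, so the closest approach is when both have stopped.
Minimum gap = 45.474 − 15.988 = 29.486 m.

Minimum gap ≈ 29.5 m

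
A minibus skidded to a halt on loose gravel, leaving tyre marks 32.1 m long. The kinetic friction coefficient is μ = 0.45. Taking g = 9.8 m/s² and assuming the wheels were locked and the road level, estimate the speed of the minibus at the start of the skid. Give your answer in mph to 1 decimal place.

Deceleration a = μg = 0.45 × 9.8 = 4.410 m/s².
v = √(2a·d) = √(2 × 4.410 × 32.1) = √283.122 = 16.8262 m/s.
= 16.8262 ÷ 0.44704 = 37.639 mph.

Initial speed ≈ 37.6 mph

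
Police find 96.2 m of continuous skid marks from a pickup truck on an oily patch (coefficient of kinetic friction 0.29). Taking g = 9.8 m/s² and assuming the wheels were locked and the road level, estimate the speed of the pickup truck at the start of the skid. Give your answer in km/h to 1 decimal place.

Initial speed ≈ 84.2 km/h

Deceleration a = μg = 0.29 × 9.8 = 2.842 m/s².
v = √(2a·d) = √(2 × 2.842 × 96.2) = √546.801 = 23.3838 m/s.
= 23.3838 × 3.6 = 84.182 km/h.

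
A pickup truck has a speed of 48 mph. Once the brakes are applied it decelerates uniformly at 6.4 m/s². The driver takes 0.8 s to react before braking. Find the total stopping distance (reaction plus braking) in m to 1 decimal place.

48 mph × 0.44704 = 21.4579 m/s.
Reaction distance = v·t_r = 21.4579 × 0.8 = 17.166 m.
Braking distance = v²/(2a) = 21.4579² / (2 × 6.400) = 460.441 / 12.800 = 35.972 m.
Total = 17.166 + 35.972 = 53.138 m.

Total stopping distance ≈ 53.1 m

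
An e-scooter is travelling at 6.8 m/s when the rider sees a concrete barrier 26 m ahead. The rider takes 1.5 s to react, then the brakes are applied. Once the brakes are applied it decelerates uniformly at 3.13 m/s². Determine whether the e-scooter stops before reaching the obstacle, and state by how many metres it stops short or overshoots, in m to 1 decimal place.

Reaction distance = 6.8000 × 1.5 = 10.200 m.
Braking distance = v²/(2a) = 46.240 / 6.260 = 7.387 m.
Total stopping distance = 10.200 + 7.387 = 17.587 m, vs 26 m available — it stops with 26 − 17.587 = 8.413 m to spare.

Yes — it stops 8.4 m short of the obstacle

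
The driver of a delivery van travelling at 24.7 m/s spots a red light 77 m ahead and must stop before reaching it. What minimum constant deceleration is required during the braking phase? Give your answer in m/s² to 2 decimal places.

Required deceleration ≈ 3.96 m/s²

v² = 2a·d ⇒ a = v²/(2d) = 24.7000² / (2 × 77.000) = 610.090 / 154.000 = 3.9616 m/s².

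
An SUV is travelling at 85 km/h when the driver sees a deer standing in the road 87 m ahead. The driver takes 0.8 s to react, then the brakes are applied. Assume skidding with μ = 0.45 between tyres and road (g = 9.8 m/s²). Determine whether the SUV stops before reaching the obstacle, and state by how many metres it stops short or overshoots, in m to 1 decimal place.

Yes — it stops 4.9 m short of the obstacle

85 km/h ÷ 3.6 = 23.6111 m/s.
a = μg = 0.45 × 9.8 = 4.410 m/s².
Reaction distance = 23.6111 × 0.8 = 18.889 m.
Braking distance = v²/(2a) = 557.484 / 8.820 = 63.207 m.
Total stopping distance = 18.889 + 63.207 = 82.096 m, vs 87 m available — it stops with 87 − 82.096 = 4.904 m to spare.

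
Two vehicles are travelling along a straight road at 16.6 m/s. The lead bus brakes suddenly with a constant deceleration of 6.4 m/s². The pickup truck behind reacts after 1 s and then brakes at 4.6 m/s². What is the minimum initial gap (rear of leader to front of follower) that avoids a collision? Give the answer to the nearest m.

Minimum gap ≈ 25 m

Leader travels v²/(2a_L) = 275.560 / 12.800 = 21.528 m before stopping.
Follower covers v·t_r = 16.6000 × 1 = 16.600 m while reacting, then v²/(2a_F) = 275.560 / 9.200 = 29.952 m while braking, for a total of 16.600 + 29.952 = 46.552 m.
Since a_F ≤ a_L and the follower starts braking later, the follower is never slower than the leader, so the closest approach is when both have stopped.
Minimum gap = 46.552 − 21.528 = 25.024 m.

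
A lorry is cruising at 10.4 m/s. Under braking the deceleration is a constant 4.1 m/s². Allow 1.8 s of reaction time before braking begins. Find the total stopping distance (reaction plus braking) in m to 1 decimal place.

Total stopping distance ≈ 31.9 m

Reaction distance = v·t_r = 10.4000 × 1.8 = 18.720 m.
Braking distance = v²/(2a) = 10.4000² / (2 × 4.100) = 108.160 / 8.200 = 13.190 m.
Total = 18.720 + 13.190 = 31.910 m.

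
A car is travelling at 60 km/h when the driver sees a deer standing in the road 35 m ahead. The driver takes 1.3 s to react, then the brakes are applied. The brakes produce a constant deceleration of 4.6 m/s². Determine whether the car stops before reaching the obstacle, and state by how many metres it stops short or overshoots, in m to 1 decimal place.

60 km/h ÷ 3.6 = 16.6667 m/s.
Reaction distance = 16.6667 × 1.3 = 21.667 m.
Braking distance = v²/(2a) = 277.779 / 9.200 = 30.193 m.
Total stopping distance = 21.667 + 30.193 = 51.860 m, vs 35 m available — it cannot stop in time and overshoots by 51.860 − 35 = 16.860 m.

No — it overshoots by 16.9 m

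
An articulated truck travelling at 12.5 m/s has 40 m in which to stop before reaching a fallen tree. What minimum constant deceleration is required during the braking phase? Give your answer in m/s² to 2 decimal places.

v² = 2a·d ⇒ a = v²/(2d) = 12.5000² / (2 × 40.000) = 156.250 / 80.000 = 1.9531 m/s².

Required deceleration ≈ 1.95 m/s²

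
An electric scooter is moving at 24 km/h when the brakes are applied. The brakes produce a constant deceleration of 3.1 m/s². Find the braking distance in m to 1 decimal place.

Braking distance ≈ 7.2 m

24 km/h ÷ 3.6 = 6.6667 m/s.
Braking distance = v²/(2a) = 6.6667² / (2 × 3.100) = 44.445 / 6.200 = 7.169 m.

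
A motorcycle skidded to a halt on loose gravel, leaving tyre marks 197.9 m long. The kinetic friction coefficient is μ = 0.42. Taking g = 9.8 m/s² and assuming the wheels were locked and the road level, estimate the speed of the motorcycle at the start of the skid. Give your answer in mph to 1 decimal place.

Initial speed ≈ 90.3 mph

Deceleration a = μg = 0.42 × 9.8 = 4.116 m/s².
v = √(2a·d) = √(2 × 4.116 × 197.9) = √1629.113 = 40.3623 m/s.
= 40.3623 ÷ 0.44704 = 90.288 mph.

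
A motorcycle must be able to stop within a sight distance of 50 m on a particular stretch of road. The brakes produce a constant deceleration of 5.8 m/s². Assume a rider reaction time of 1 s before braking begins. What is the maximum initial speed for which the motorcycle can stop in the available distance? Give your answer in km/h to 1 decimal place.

Maximum speed ≈ 68.3 km/h

Stopping distance: v·t_r + v²/(2a) = 50 with t_r = 1 s and a = 5.800 m/s².
So v² + 11.600 v − 580.00 = 0.
Positive root: v = −a·t_r + √((a·t_r)² + 2a·d) = −5.800 + √(33.640 + 580.00) = 18.9718 m/s.
18.9718 m/s × 3.6 = 68.298 km/h.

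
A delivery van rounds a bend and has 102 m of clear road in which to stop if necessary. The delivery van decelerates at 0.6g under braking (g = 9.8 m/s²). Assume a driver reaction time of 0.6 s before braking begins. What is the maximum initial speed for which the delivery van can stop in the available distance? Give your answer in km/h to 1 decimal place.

a = 0.6 × 9.8 = 5.880 m/s².
Stopping distance: v·t_r + v²/(2a) = 102 with t_r = 0.6 s and a = 5.880 m/s².
So v² + 7.056 v − 1199.52 = 0.
Positive root: v = −a·t_r + √((a·t_r)² + 2a·d) = −3.528 + √(12.447 + 1199.52) = 31.2853 m/s.
31.2853 m/s × 3.6 = 112.627 km/h.

Maximum speed ≈ 112.6 km/h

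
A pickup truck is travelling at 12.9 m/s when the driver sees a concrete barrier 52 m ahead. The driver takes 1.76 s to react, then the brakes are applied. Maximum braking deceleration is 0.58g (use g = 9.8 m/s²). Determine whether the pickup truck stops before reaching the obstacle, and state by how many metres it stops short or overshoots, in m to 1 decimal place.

a = 0.58 × 9.8 = 5.684 m/s².
Reaction distance = 12.9000 × 1.76 = 22.704 m.
Braking distance = v²/(2a) = 166.410 / 11.368 = 14.638 m.
Total stopping distance = 22.704 + 14.638 = 37.342 m, vs 52 m available — it stops with 52 − 37.342 = 14.658 m to spare.

Yes — it stops 14.7 m short of the obstacle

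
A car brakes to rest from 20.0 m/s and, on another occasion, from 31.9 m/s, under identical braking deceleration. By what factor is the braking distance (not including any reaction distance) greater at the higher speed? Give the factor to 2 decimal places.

Factor ≈ 2.54

Braking distance d = v²/(2a), so with a fixed, d ∝ v².
Factor = (31.9/20.0)² = 1.5950² = 2.5440.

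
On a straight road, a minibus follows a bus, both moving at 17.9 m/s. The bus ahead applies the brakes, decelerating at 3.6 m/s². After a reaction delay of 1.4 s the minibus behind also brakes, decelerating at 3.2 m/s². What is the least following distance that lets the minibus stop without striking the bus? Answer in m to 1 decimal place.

Leader travels v²/(2a_L) = 320.410 / 7.200 = 44.501 m before stopping.
Follower covers v·t_r = 17.9000 × 1.4 = 25.060 m while reacting, then v²/(2a_F) = 320.410 / 6.400 = 50.064 m while braking, for a total of 25.060 + 50.064 = 75.124 m.
Since a_F ≤ a_L and the follower starts braking later, the follower is never slower than the leader, so the closest approach is when both have stopped.
Minimum gap = 75.124 − 44.501 = 30.623 m.

Minimum gap ≈ 30.6 m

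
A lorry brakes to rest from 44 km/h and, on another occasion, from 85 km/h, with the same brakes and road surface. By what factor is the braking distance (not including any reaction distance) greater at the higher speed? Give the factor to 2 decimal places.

Braking distance d = v²/(2a), so with a fixed, d ∝ v².
Factor = (85/44)² = 1.9318² = 3.7319.

Factor ≈ 3.73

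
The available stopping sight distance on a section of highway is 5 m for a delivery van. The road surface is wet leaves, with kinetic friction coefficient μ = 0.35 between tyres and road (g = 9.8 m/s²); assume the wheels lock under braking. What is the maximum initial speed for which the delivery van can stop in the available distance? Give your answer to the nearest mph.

Maximum speed ≈ 13 mph

a = μg = 0.35 × 9.8 = 3.430 m/s².
v²/(2a) = d ⇒ v = √(2 × 3.430 × 5) = √34.30 = 5.8566 m/s.
5.8566 m/s ÷ 0.44704 = 13.101 mph.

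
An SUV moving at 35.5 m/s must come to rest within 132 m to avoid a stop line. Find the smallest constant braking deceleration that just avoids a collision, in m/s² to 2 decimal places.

Required deceleration ≈ 4.77 m/s²

v² = 2a·d ⇒ a = v²/(2d) = 35.5000² / (2 × 132.000) = 1260.250 / 264.000 = 4.7737 m/s².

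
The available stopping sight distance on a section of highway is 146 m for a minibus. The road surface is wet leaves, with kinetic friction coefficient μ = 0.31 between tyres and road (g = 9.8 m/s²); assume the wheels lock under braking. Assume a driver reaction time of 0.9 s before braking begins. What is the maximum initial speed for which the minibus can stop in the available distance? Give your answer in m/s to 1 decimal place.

Maximum speed ≈ 27.2 m/s

a = μg = 0.31 × 9.8 = 3.038 m/s².
Stopping distance: v·t_r + v²/(2a) = 146 with t_r = 0.9 s and a = 3.038 m/s².
So v² + 5.468 v − 887.10 = 0.
Positive root: v = −a·t_r + √((a·t_r)² + 2a·d) = −2.734 + √(7.475 + 887.10) = 27.1754 m/s.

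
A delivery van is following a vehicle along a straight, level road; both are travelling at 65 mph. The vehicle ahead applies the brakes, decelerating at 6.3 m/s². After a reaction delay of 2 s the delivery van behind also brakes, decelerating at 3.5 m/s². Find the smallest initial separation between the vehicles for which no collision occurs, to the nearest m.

65 mph × 0.44704 = 29.0576 m/s.
Leader travels v²/(2a_L) = 844.344 / 12.600 = 67.011 m before stopping.
Follower covers v·t_r = 29.0576 × 2 = 58.115 m while reacting, then v²/(2a_F) = 844.344 / 7.000 = 120.621 m while braking, for a total of 58.115 + 120.621 = 178.736 m.
Since a_F ≤ a_L and the follower starts braking later, the follower is never slower than the leader, so the closest approach is when both have stopped.
Minimum gap = 178.736 − 67.011 = 111.725 m.

Minimum gap ≈ 112 m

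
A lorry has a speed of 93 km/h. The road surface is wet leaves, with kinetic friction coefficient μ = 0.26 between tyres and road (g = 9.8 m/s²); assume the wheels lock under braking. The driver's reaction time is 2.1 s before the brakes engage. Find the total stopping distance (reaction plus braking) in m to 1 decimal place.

93 km/h ÷ 3.6 = 25.8333 m/s.
a = μg = 0.26 × 9.8 = 2.548 m/s².
Reaction distance = v·t_r = 25.8333 × 2.1 = 54.250 m.
Braking distance = v²/(2a) = 25.8333² / (2 × 2.548) = 667.359 / 5.096 = 130.957 m.
Total = 54.250 + 130.957 = 185.207 m.

Total stopping distance ≈ 185.2 m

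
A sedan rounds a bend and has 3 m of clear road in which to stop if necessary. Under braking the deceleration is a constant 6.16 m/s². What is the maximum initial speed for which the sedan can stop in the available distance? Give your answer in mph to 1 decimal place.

Maximum speed ≈ 13.6 mph

v²/(2a) = d ⇒ v = √(2 × 6.160 × 3) = √36.96 = 6.0795 m/s.
6.0795 m/s ÷ 0.44704 = 13.599 mph.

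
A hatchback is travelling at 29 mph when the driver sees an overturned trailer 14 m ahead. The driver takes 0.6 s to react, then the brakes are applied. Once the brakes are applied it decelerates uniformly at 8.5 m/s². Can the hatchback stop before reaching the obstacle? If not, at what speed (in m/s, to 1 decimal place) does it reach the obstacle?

29 mph × 0.44704 = 12.9642 m/s.
Reaction distance = 12.9642 × 0.6 = 7.779 m.
Braking distance needed to stop: v²/(2a) = 168.070 / 17.000 = 9.886 m, so total needed = 7.779 + 9.886 = 17.665 m > 14 m — it cannot stop.
Distance remaining when braking begins: 14 − 7.779 = 6.221 m.
v² = v₀² − 2a·d = 168.070 − 2 × 8.500 × 6.221 = 62.313 m²/s².
v = √62.313 = 7.894 m/s.

No — it strikes the obstacle at 7.9 m/s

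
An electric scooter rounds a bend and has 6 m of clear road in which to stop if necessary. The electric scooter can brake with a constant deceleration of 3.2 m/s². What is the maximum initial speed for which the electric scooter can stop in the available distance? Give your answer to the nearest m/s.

Maximum speed ≈ 6 m/s

v²/(2a) = d ⇒ v = √(2 × 3.200 × 6) = √38.40 = 6.1968 m/s.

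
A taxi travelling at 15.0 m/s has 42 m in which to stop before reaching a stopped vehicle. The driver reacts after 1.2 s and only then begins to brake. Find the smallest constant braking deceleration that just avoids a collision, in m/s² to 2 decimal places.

Distance covered during reaction = 15.0000 × 1.2 = 18.000 m.
Distance available for braking: 42 − 18.000 = 24.000 m.
v² = 2a·d ⇒ a = v²/(2d) = 15.0000² / (2 × 24.000) = 225.000 / 48.000 = 4.6875 m/s².

Required deceleration ≈ 4.69 m/s²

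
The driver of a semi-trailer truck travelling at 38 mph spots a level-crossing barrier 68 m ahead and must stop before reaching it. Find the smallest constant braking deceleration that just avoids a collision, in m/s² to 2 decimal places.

38 mph × 0.44704 = 16.9875 m/s.
v² = 2a·d ⇒ a = v²/(2d) = 16.9875² / (2 × 68.000) = 288.575 / 136.000 = 2.1219 m/s².

Required deceleration ≈ 2.12 m/s²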